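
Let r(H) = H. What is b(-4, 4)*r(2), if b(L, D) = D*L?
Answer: -32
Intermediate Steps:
b(-4, 4)*r(2) = (4*(-4))*2 = -16*2 = -32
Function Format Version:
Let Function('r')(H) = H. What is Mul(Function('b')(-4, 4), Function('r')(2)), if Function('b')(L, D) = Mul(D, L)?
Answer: -32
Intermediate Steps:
Mul(Function('b')(-4, 4), Function('r')(2)) = Mul(Mul(4, -4), 2) = Mul(-16, 2) = -32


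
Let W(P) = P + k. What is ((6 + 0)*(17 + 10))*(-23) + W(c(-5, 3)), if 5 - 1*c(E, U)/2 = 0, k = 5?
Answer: -3711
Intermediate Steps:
c(E, U) = 10 (c(E, U) = 10 - 2*0 = 10 + 0 = 10)
W(P) = 5 + P (W(P) = P + 5 = 5 + P)
((6 + 0)*(17 + 10))*(-23) + W(c(-5, 3)) = ((6 + 0)*(17 + 10))*(-23) + (5 + 10) = (6*27)*(-23) + 15 = 162*(-23) + 15 = -3726 + 15 = -3711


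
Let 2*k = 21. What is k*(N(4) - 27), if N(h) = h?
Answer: -483/2 ≈ -241.50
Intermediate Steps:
k = 21/2 (k = (1/2)*21 = 21/2 ≈ 10.500)
k*(N(4) - 27) = 21*(4 - 27)/2 = (21/2)*(-23) = -483/2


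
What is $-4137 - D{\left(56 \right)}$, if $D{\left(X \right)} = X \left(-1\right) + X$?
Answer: $-4137$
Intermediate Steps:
$D{\left(X \right)} = 0$ ($D{\left(X \right)} = - X + X = 0$)
$-4137 - D{\left(56 \right)} = -4137 - 0 = -4137 + 0 = -4137$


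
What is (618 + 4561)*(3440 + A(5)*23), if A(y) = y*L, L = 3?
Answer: 19602515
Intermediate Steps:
A(y) = 3*y (A(y) = y*3 = 3*y)
(618 + 4561)*(3440 + A(5)*23) = (618 + 4561)*(3440 + (3*5)*23) = 5179*(3440 + 15*23) = 5179*(3440 + 345) = 5179*3785 = 19602515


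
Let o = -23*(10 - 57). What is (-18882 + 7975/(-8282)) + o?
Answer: -147435857/8282 ≈ -17802.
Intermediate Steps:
o = 1081 (o = -23*(-47) = 1081)
(-18882 + 7975/(-8282)) + o = (-18882 + 7975/(-8282)) + 1081 = (-18882 + 7975*(-1/8282)) + 1081 = (-18882 - 7975/8282) + 1081 = -156388699/8282 + 1081 = -147435857/8282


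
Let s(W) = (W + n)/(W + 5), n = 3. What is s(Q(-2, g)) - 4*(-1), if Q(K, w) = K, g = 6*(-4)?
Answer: 13/3 ≈ 4.3333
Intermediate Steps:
g = -24
s(W) = (3 + W)/(5 + W) (s(W) = (W + 3)/(W + 5) = (3 + W)/(5 + W))
s(Q(-2, g)) - 4*(-1) = (3 - 2)/(5 - 2) - 4*(-1) = 1/3 + 4 = (⅓)*1 + 4 = ⅓ + 4 = 13/3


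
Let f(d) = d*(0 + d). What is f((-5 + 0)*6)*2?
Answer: 1800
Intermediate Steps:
f(d) = d² (f(d) = d*d = d²)
f((-5 + 0)*6)*2 = ((-5 + 0)*6)²*2 = (-5*6)²*2 = (-30)²*2 = 900*2 = 1800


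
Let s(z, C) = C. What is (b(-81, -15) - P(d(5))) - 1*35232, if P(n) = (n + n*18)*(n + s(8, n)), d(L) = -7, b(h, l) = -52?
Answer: -37146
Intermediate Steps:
P(n) = 38*n**2 (P(n) = (n + n*18)*(n + n) = (n + 18*n)*(2*n) = (19*n)*(2*n) = 38*n**2)
(b(-81, -15) - P(d(5))) - 1*35232 = (-52 - 38*(-7)**2) - 1*35232 = (-52 - 38*49) - 35232 = (-52 - 1*1862) - 35232 = (-52 - 1862) - 35232 = -1914 - 35232 = -37146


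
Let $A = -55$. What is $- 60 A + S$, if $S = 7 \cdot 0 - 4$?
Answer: $3296$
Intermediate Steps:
$S = -4$ ($S = 0 - 4 = -4$)
$- 60 A + S = \left(-60\right) \left(-55\right) - 4 = 3300 - 4 = 3296$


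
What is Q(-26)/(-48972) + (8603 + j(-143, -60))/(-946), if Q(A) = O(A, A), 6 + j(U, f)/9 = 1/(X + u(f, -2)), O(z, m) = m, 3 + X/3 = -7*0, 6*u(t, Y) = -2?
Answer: -38053619/4211592 ≈ -9.0354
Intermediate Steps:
u(t, Y) = -⅓ (u(t, Y) = (⅙)*(-2) = -⅓)
X = -9 (X = -9 + 3*(-7*0) = -9 + 3*0 = -9 + 0 = -9)
j(U, f) = -1539/28 (j(U, f) = -54 + 9/(-9 - ⅓) = -54 + 9/(-28/3) = -54 + 9*(-3/28) = -54 - 27/28 = -1539/28)
Q(A) = A
Q(-26)/(-48972) + (8603 + j(-143, -60))/(-946) = -26/(-48972) + (8603 - 1539/28)/(-946) = -26*(-1/48972) + (239345/28)*(-1/946) = 13/24486 - 239345/26488 = -38053619/4211592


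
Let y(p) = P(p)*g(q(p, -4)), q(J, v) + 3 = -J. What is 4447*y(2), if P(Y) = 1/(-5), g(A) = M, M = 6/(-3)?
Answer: 8894/5 ≈ 1778.8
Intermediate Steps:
M = -2 (M = 6*(-1/3) = -2)
q(J, v) = -3 - J
g(A) = -2
P(Y) = -1/5
y(p) = 2/5 (y(p) = -1/5*(-2) = 2/5)
4447*y(2) = 4447*(2/5) = 8894/5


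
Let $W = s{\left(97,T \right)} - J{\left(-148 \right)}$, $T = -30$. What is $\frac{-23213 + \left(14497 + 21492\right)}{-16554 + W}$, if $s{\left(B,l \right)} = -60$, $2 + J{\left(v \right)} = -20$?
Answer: $- \frac{1597}{2074} \approx -0.77001$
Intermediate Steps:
$J{\left(v \right)} = -22$ ($J{\left(v \right)} = -2 - 20 = -22$)
$W = -38$ ($W = -60 - -22 = -60 + 22 = -38$)
$\frac{-23213 + \left(14497 + 21492\right)}{-16554 + W} = \frac{-23213 + \left(14497 + 21492\right)}{-16554 - 38} = \frac{-23213 + 35989}{-16592} = 12776 \left(- \frac{1}{16592}\right) = - \frac{1597}{2074}$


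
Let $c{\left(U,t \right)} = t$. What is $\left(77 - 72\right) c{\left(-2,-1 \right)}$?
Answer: $-5$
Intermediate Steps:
$\left(77 - 72\right) c{\left(-2,-1 \right)} = \left(77 - 72\right) \left(-1\right) = 5 \left(-1\right) = -5$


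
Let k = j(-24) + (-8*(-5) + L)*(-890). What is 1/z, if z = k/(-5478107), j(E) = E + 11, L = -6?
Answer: 5478107/30273 ≈ 180.96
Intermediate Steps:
j(E) = 11 + E
k = -30273 (k = (11 - 24) + (-8*(-5) - 6)*(-890) = -13 + (40 - 6)*(-890) = -13 + 34*(-890) = -13 - 30260 = -30273)
z = 30273/5478107 (z = -30273/(-5478107) = -30273*(-1/5478107) = 30273/5478107 ≈ 0.0055262)
1/z = 1/(30273/5478107) = 5478107/30273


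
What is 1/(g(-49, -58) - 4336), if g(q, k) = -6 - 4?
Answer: -1/4346 ≈ -0.00023010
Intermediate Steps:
g(q, k) = -10
1/(g(-49, -58) - 4336) = 1/(-10 - 4336) = 1/(-4346) = -1/4346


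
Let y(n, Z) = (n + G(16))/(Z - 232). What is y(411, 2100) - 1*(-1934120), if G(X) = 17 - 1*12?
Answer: 903234144/467 ≈ 1.9341e+6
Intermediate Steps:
G(X) = 5 (G(X) = 17 - 12 = 5)
y(n, Z) = (5 + n)/(-232 + Z) (y(n, Z) = (n + 5)/(Z - 232) = (5 + n)/(-232 + Z))
y(411, 2100) - 1*(-1934120) = (5 + 411)/(-232 + 2100) - 1*(-1934120) = 416/1868 + 1934120 = (1/1868)*416 + 1934120 = 104/467 + 1934120 = 903234144/467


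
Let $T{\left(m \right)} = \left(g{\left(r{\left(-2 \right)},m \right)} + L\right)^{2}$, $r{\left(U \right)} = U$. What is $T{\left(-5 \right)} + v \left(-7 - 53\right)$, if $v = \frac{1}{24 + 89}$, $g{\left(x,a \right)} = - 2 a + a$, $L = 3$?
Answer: $\frac{7172}{113} \approx 63.469$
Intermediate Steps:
$g{\left(x,a \right)} = - a$
$T{\left(m \right)} = \left(3 - m\right)^{2}$ ($T{\left(m \right)} = \left(- m + 3\right)^{2} = \left(3 - m\right)^{2}$)
$v = \frac{1}{113} \approx 0.0088496$
$T{\left(-5 \right)} + v \left(-7 - 53\right) = \left(-3 - 5\right)^{2} + \frac{-7 - 53}{113} = \left(-8\right)^{2} + \frac{1}{113} \left(-60\right) = 64 - \frac{60}{113} = \frac{7172}{113}$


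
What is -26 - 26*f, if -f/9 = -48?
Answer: -11258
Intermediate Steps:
f = 432 (f = -9*(-48) = 432)
-26 - 26*f = -26 - 26*432 = -26 - 11232 = -11258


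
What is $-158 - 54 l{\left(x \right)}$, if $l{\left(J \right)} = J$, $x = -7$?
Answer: $220$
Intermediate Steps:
$-158 - 54 l{\left(x \right)} = -158 - -378 = -158 + 378 = 220$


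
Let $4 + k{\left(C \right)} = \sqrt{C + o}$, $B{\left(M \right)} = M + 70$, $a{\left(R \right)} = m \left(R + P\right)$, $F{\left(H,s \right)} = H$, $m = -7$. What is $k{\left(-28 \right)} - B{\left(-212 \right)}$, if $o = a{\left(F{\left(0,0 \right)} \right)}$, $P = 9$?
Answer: $138 + i \sqrt{91} \approx 138.0 + 9.5394 i$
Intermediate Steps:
$a{\left(R \right)} = -63 - 7 R$ ($a{\left(R \right)} = - 7 \left(R + 9\right) = - 7 \left(9 + R\right) = -63 - 7 R$)
$B{\left(M \right)} = 70 + M$
$o = -63$ ($o = -63 - 0 = -63 + 0 = -63$)
$k{\left(C \right)} = -4 + \sqrt{-63 + C}$ ($k{\left(C \right)} = -4 + \sqrt{C - 63} = -4 + \sqrt{-63 + C}$)
$k{\left(-28 \right)} - B{\left(-212 \right)} = \left(-4 + \sqrt{-63 - 28}\right) - \left(70 - 212\right) = \left(-4 + \sqrt{-91}\right) - -142 = \left(-4 + i \sqrt{91}\right) + 142 = 138 + i \sqrt{91}$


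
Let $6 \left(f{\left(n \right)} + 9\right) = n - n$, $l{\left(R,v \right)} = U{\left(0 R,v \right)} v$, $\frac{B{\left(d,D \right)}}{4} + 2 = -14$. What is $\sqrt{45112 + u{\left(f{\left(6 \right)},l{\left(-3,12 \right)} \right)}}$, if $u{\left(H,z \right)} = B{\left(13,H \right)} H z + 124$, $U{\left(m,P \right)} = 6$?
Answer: $2 \sqrt{21677} \approx 294.46$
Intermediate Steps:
$B{\left(d,D \right)} = -64$ ($B{\left(d,D \right)} = -8 + 4 \left(-14\right) = -8 - 56 = -64$)
$l{\left(R,v \right)} = 6 v$
$f{\left(n \right)} = -9$ ($f{\left(n \right)} = -9 + \frac{n - n}{6} = -9 + \frac{1}{6} \cdot 0 = -9 + 0 = -9$)
$u{\left(H,z \right)} = 124 - 64 H z$ ($u{\left(H,z \right)} = - 64 H z + 124 = 124 - 64 H z$)
$\sqrt{45112 + u{\left(f{\left(6 \right)},l{\left(-3,12 \right)} \right)}} = \sqrt{45112 - \left(-124 - 576 \cdot 6 \cdot 12\right)} = \sqrt{45112 - \left(-124 - 41472\right)} = \sqrt{45112 + \left(124 + 41472\right)} = \sqrt{45112 + 41596} = \sqrt{86708} = 2 \sqrt{21677}$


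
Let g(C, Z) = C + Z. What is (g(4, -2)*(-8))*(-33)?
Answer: 528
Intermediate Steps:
(g(4, -2)*(-8))*(-33) = ((4 - 2)*(-8))*(-33) = (2*(-8))*(-33) = -16*(-33) = 528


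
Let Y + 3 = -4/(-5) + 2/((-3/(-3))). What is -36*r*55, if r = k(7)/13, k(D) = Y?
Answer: 396/13 ≈ 30.462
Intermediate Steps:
Y = -1/5 (Y = -3 + (-4/(-5) + 2/((-3/(-3)))) = -3 + (-4*(-1/5) + 2/((-3*(-1/3)))) = -3 + (4/5 + 2/1) = -3 + (4/5 + 2*1) = -3 + (4/5 + 2) = -3 + 14/5 = -1/5 ≈ -0.20000)
k(D) = -1/5
r = -1/65 (r = -1/5/13 = -1/5*1/13 = -1/65 ≈ -0.015385)
-36*r*55 = -36*(-1/65)*55 = (36/65)*55 = 396/13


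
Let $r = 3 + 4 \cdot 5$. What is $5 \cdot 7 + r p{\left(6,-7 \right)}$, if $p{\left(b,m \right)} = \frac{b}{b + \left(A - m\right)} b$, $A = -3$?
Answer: $\frac{589}{5} \approx 117.8$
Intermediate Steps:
$p{\left(b,m \right)} = \frac{b^{2}}{-3 + b - m}$ ($p{\left(b,m \right)} = \frac{b}{b - \left(3 + m\right)} b = \frac{b}{-3 + b - m} b = \frac{b^{2}}{-3 + b - m}$)
$r = 23$ ($r = 3 + 20 = 23$)
$5 \cdot 7 + r p{\left(6,-7 \right)} = 5 \cdot 7 + 23 \frac{6^{2}}{-3 + 6 - -7} = 35 + 23 \frac{36}{-3 + 6 + 7} = 35 + 23 \cdot \frac{36}{10} = 35 + 23 \cdot 36 \cdot \frac{1}{10} = 35 + 23 \cdot \frac{18}{5} = 35 + \frac{414}{5} = \frac{589}{5}$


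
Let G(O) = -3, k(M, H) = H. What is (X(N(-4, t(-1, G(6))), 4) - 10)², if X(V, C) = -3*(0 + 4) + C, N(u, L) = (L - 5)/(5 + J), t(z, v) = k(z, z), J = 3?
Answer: 324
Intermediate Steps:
t(z, v) = z
N(u, L) = -5/8 + L/8 (N(u, L) = (L - 5)/(5 + 3) = (-5 + L)/8 = (-5 + L)*(⅛) = -5/8 + L/8)
X(V, C) = -12 + C (X(V, C) = -3*4 + C = -12 + C)
(X(N(-4, t(-1, G(6))), 4) - 10)² = ((-12 + 4) - 10)² = (-8 - 10)² = (-18)² = 324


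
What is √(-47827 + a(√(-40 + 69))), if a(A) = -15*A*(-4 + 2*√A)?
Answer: √(-47827 - 30*29^(¾) + 60*√29) ≈ 218.81*I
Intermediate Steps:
a(A) = -15*A*(-4 + 2*√A)
√(-47827 + a(√(-40 + 69))) = √(-47827 + (-30*(-40 + 69)^(¾) + 60*√(-40 + 69))) = √(-47827 + (-30*29^(¾) + 60*√29)) = √(-47827 - 30*29^(¾) + 60*√29)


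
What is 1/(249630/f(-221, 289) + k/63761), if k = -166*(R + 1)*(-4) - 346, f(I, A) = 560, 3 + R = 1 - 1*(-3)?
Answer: 3570616/1591720835 ≈ 0.0022432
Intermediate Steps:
R = 1 (R = -3 + (1 - 1*(-3)) = -3 + (1 + 3) = -3 + 4 = 1)
k = 982 (k = -166*(1 + 1)*(-4) - 346 = -332*(-4) - 346 = -166*(-8) - 346 = 1328 - 346 = 982)
1/(249630/f(-221, 289) + k/63761) = 1/(249630/560 + 982/63761) = 1/(249630*(1/560) + 982*(1/63761)) = 1/(24963/56 + 982/63761) = 1/(1591720835/3570616) = 3570616/1591720835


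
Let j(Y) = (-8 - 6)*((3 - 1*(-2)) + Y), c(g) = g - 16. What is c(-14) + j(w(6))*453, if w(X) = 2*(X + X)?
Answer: -183948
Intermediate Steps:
c(g) = -16 + g
w(X) = 4*X (w(X) = 2*(2*X) = 4*X)
j(Y) = -70 - 14*Y (j(Y) = -14*((3 + 2) + Y) = -14*(5 + Y) = -70 - 14*Y)
c(-14) + j(w(6))*453 = (-16 - 14) + (-70 - 56*6)*453 = -30 + (-70 - 14*24)*453 = -30 + (-70 - 336)*453 = -30 - 406*453 = -30 - 183918 = -183948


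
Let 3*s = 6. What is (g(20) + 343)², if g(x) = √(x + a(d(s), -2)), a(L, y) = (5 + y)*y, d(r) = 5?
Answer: (343 + √14)² ≈ 1.2023e+5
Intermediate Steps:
s = 2 (s = (⅓)*6 = 2)
a(L, y) = y*(5 + y)
g(x) = √(-6 + x) (g(x) = √(x - 2*(5 - 2)) = √(x - 2*3) = √(x - 6) = √(-6 + x))
(g(20) + 343)² = (√(-6 + 20) + 343)² = (√14 + 343)² = (343 + √14)²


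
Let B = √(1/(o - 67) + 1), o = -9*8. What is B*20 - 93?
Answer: -93 + 20*√19182/139 ≈ -73.072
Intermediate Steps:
o = -72
B = √19182/139 (B = √(1/(-72 - 67) + 1) = √(1/(-139) + 1) = √(-1/139 + 1) = √(138/139) = √19182/139 ≈ 0.99640)
B*20 - 93 = (√19182/139)*20 - 93 = 20*√19182/139 - 93 = -93 + 20*√19182/139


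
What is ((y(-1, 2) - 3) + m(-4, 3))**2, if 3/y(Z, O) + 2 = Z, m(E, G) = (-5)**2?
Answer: 441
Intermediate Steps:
m(E, G) = 25
y(Z, O) = 3/(-2 + Z)
((y(-1, 2) - 3) + m(-4, 3))**2 = ((3/(-2 - 1) - 3) + 25)**2 = ((3/(-3) - 3) + 25)**2 = ((3*(-1/3) - 3) + 25)**2 = ((-1 - 3) + 25)**2 = (-4 + 25)**2 = 21**2 = 441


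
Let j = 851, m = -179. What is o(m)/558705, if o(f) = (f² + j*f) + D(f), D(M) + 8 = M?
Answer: -24095/111741 ≈ -0.21563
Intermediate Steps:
D(M) = -8 + M
o(f) = -8 + f² + 852*f (o(f) = (f² + 851*f) + (-8 + f) = -8 + f² + 852*f)
o(m)/558705 = (-8 + (-179)² + 852*(-179))/558705 = (-8 + 32041 - 152508)*(1/558705) = -120475*1/558705 = -24095/111741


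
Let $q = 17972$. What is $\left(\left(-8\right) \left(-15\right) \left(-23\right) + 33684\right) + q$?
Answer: $48896$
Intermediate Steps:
$\left(\left(-8\right) \left(-15\right) \left(-23\right) + 33684\right) + q = \left(\left(-8\right) \left(-15\right) \left(-23\right) + 33684\right) + 17972 = \left(120 \left(-23\right) + 33684\right) + 17972 = \left(-2760 + 33684\right) + 17972 = 30924 + 17972 = 48896$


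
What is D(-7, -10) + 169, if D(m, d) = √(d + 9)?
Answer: 169 + I ≈ 169.0 + 1.0*I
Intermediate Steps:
D(m, d) = √(9 + d)
D(-7, -10) + 169 = √(9 - 10) + 169 = √(-1) + 169 = I + 169 = 169 + I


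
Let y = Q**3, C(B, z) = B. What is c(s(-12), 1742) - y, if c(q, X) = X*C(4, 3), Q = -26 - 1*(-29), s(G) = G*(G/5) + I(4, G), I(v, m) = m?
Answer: 6941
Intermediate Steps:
s(G) = G + G**2/5 (s(G) = G*(G/5) + G = G**2/5 + G = G + G**2/5)
Q = 3 (Q = -26 + 29 = 3)
c(q, X) = 4*X (c(q, X) = X*4 = 4*X)
y = 27 (y = 3**3 = 27)
c(s(-12), 1742) - y = 4*1742 - 1*27 = 6968 - 27 = 6941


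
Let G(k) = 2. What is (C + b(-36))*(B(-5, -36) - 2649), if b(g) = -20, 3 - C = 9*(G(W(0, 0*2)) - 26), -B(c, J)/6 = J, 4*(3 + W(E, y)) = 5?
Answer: -484167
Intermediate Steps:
W(E, y) = -7/4 (W(E, y) = -3 + (1/4)*5 = -3 + 5/4 = -7/4)
B(c, J) = -6*J
C = 219 (C = 3 - 9*(2 - 26) = 3 - 9*(-24) = 3 - 1*(-216) = 3 + 216 = 219)
(C + b(-36))*(B(-5, -36) - 2649) = (219 - 20)*(-6*(-36) - 2649) = 199*(216 - 2649) = 199*(-2433) = -484167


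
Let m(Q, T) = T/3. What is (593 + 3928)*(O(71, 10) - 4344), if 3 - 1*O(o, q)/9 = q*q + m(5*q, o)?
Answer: -24549030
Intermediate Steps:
m(Q, T) = T/3 (m(Q, T) = T*(1/3) = T/3)
O(o, q) = 27 - 9*q**2 - 3*o (O(o, q) = 27 - 9*(q*q + o/3) = 27 - 9*(q**2 + o/3) = 27 + (-9*q**2 - 3*o) = 27 - 9*q**2 - 3*o)
(593 + 3928)*(O(71, 10) - 4344) = (593 + 3928)*((27 - 9*10**2 - 3*71) - 4344) = 4521*((27 - 9*100 - 213) - 4344) = 4521*((27 - 900 - 213) - 4344) = 4521*(-1086 - 4344) = 4521*(-5430) = -24549030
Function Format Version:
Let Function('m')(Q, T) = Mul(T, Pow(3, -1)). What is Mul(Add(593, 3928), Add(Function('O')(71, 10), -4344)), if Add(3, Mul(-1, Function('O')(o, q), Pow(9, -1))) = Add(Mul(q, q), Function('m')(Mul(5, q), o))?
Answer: -24549030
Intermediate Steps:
Function('m')(Q, T) = Mul(Rational(1, 3), T) (Function('m')(Q, T) = Mul(T, Rational(1, 3)) = Mul(Rational(1, 3), T))
Function('O')(o, q) = Add(27, Mul(-9, Pow(q, 2)), Mul(-3, o)) (Function('O')(o, q) = Add(27, Mul(-9, Add(Mul(q, q), Mul(Rational(1, 3), o)))) = Add(27, Mul(-9, Add(Pow(q, 2), Mul(Rational(1, 3), o)))) = Add(27, Add(Mul(-9, Pow(q, 2)), Mul(-3, o))) = Add(27, Mul(-9, Pow(q, 2)), Mul(-3, o)))
Mul(Add(593, 3928), Add(Function('O')(71, 10), -4344)) = Mul(Add(593, 3928), Add(Add(27, Mul(-9, Pow(10, 2)), Mul(-3, 71)), -4344)) = Mul(4521, Add(Add(27, Mul(-9, 100), -213), -4344)) = Mul(4521, Add(Add(27, -900, -213), -4344)) = Mul(4521, Add(-1086, -4344)) = Mul(4521, -5430) = -24549030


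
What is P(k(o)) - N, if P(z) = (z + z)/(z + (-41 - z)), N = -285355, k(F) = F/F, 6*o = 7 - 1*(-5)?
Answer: 11699553/41 ≈ 2.8536e+5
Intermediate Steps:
o = 2 (o = (7 - 1*(-5))/6 = (7 + 5)/6 = (⅙)*12 = 2)
k(F) = 1
P(z) = -2*z/41 (P(z) = (2*z)/(-41) = (2*z)*(-1/41) = -2*z/41)
P(k(o)) - N = -2/41*1 - 1*(-285355) = -2/41 + 285355 = 11699553/41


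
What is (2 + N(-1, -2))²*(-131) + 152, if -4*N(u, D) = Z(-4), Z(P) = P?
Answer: -1027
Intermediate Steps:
N(u, D) = 1 (N(u, D) = -¼*(-4) = 1)
(2 + N(-1, -2))²*(-131) + 152 = (2 + 1)²*(-131) + 152 = 3²*(-131) + 152 = 9*(-131) + 152 = -1179 + 152 = -1027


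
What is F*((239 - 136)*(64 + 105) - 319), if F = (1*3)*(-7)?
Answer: -358848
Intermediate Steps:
F = -21 (F = 3*(-7) = -21)
F*((239 - 136)*(64 + 105) - 319) = -21*((239 - 136)*(64 + 105) - 319) = -21*(103*169 - 319) = -21*(17407 - 319) = -21*17088 = -358848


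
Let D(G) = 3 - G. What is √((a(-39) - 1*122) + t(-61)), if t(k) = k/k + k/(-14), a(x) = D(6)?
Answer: 5*I*√938/14 ≈ 10.938*I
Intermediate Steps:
a(x) = -3 (a(x) = 3 - 1*6 = 3 - 6 = -3)
t(k) = 1 - k/14 (t(k) = 1 + k*(-1/14) = 1 - k/14)
√((a(-39) - 1*122) + t(-61)) = √((-3 - 1*122) + (1 - 1/14*(-61))) = √((-3 - 122) + (1 + 61/14)) = √(-125 + 75/14) = √(-1675/14) = 5*I*√938/14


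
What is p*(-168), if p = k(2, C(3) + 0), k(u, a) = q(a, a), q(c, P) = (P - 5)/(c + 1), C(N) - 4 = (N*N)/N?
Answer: -42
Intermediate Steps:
C(N) = 4 + N (C(N) = 4 + (N*N)/N = 4 + N²/N = 4 + N)
q(c, P) = (-5 + P)/(1 + c)
k(u, a) = (-5 + a)/(1 + a)
p = ¼ (p = (-5 + ((4 + 3) + 0))/(1 + ((4 + 3) + 0)) = (-5 + (7 + 0))/(1 + (7 + 0)) = (-5 + 7)/(1 + 7) = 2/8 = (⅛)*2 = ¼ ≈ 0.25000)
p*(-168) = (¼)*(-168) = -42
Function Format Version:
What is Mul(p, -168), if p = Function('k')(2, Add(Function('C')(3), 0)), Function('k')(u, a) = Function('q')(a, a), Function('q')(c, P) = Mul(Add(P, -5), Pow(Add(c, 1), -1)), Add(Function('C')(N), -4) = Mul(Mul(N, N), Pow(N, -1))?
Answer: -42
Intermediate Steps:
Function('C')(N) = Add(4, N) (Function('C')(N) = Add(4, Mul(Mul(N, N), Pow(N, -1))) = Add(4, Mul(Pow(N, 2), Pow(N, -1))) = Add(4, N))
Function('q')(c, P) = Mul(Pow(Add(1, c), -1), Add(-5, P)) (Function('q')(c, P) = Mul(Add(-5, P), Pow(Add(1, c), -1)) = Mul(Pow(Add(1, c), -1), Add(-5, P)))
Function('k')(u, a) = Mul(Pow(Add(1, a), -1), Add(-5, a))
p = Rational(1, 4) (p = Mul(Pow(Add(1, Add(Add(4, 3), 0)), -1), Add(-5, Add(Add(4, 3), 0))) = Mul(Pow(Add(1, Add(7, 0)), -1), Add(-5, Add(7, 0))) = Mul(Pow(Add(1, 7), -1), Add(-5, 7)) = Mul(Pow(8, -1), 2) = Mul(Rational(1, 8), 2) = Rational(1, 4) ≈ 0.25000)
Mul(p, -168) = Mul(Rational(1, 4), -168) = -42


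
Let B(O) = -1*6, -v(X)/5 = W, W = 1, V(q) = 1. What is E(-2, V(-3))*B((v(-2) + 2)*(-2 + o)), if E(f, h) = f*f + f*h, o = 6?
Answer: -12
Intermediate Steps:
E(f, h) = f² + f*h
v(X) = -5 (v(X) = -5*1 = -5)
B(O) = -6
E(-2, V(-3))*B((v(-2) + 2)*(-2 + o)) = -2*(-2 + 1)*(-6) = -2*(-1)*(-6) = 2*(-6) = -12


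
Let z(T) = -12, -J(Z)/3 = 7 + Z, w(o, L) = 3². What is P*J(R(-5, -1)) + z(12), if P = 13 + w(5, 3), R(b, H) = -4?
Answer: -210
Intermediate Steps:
w(o, L) = 9
P = 22 (P = 13 + 9 = 22)
J(Z) = -21 - 3*Z (J(Z) = -3*(7 + Z) = -21 - 3*Z)
P*J(R(-5, -1)) + z(12) = 22*(-21 - 3*(-4)) - 12 = 22*(-21 + 12) - 12 = 22*(-9) - 12 = -198 - 12 = -210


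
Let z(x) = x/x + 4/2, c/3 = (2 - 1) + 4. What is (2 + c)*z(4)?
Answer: 51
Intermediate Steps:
c = 15 (c = 3*((2 - 1) + 4) = 3*(1 + 4) = 3*5 = 15)
z(x) = 3 (z(x) = 1 + 4*(½) = 1 + 2 = 3)
(2 + c)*z(4) = (2 + 15)*3 = 17*3 = 51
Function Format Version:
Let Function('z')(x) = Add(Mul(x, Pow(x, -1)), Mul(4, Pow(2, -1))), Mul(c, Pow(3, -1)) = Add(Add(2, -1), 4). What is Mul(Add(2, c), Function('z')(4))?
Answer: 51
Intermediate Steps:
c = 15 (c = Mul(3, Add(Add(2, -1), 4)) = Mul(3, Add(1, 4)) = Mul(3, 5) = 15)
Function('z')(x) = 3 (Function('z')(x) = Add(1, Mul(4, Rational(1, 2))) = Add(1, 2) = 3)
Mul(Add(2, c), Function('z')(4)) = Mul(Add(2, 15), 3) = Mul(17, 3) = 51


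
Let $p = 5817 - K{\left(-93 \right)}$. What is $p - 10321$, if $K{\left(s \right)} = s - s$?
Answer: $-4504$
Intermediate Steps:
$K{\left(s \right)} = 0$
$p = 5817$ ($p = 5817 - 0 = 5817 + 0 = 5817$)
$p - 10321 = 5817 - 10321 = -4504$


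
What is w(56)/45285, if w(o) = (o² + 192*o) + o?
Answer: 4648/15095 ≈ 0.30792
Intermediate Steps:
w(o) = o² + 193*o
w(56)/45285 = (56*(193 + 56))/45285 = (56*249)*(1/45285) = 13944*(1/45285) = 4648/15095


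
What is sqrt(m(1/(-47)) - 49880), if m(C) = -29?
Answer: I*sqrt(49909) ≈ 223.4*I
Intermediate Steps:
sqrt(m(1/(-47)) - 49880) = sqrt(-29 - 49880) = sqrt(-49909) = I*sqrt(49909)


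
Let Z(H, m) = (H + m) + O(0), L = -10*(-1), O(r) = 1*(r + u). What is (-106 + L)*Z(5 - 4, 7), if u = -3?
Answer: -480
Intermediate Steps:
O(r) = -3 + r (O(r) = 1*(r - 3) = 1*(-3 + r) = -3 + r)
L = 10
Z(H, m) = -3 + H + m (Z(H, m) = (H + m) + (-3 + 0) = (H + m) - 3 = -3 + H + m)
(-106 + L)*Z(5 - 4, 7) = (-106 + 10)*(-3 + (5 - 4) + 7) = -96*(-3 + 1 + 7) = -96*5 = -480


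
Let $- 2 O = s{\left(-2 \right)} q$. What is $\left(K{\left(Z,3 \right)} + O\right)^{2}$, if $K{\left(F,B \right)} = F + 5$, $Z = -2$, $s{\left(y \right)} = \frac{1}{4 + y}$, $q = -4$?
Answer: $16$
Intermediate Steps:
$K{\left(F,B \right)} = 5 + F$
$O = 1$ ($O = - \frac{\frac{1}{4 - 2} \left(-4\right)}{2} = - \frac{\frac{1}{2} \left(-4\right)}{2} = \left(- \frac{1}{2}\right) \left(-2\right) = 1$)
$\left(K{\left(Z,3 \right)} + O\right)^{2} = \left(\left(5 - 2\right) + 1\right)^{2} = \left(3 + 1\right)^{2} = 4^{2} = 16$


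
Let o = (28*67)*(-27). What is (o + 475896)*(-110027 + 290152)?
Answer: 76597075500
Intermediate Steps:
o = -50652 (o = 1876*(-27) = -50652)
(o + 475896)*(-110027 + 290152) = (-50652 + 475896)*(-110027 + 290152) = 425244*180125 = 76597075500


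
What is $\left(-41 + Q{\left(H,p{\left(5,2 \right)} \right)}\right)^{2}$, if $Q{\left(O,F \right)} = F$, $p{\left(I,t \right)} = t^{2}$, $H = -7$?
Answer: $1369$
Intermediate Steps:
$\left(-41 + Q{\left(H,p{\left(5,2 \right)} \right)}\right)^{2} = \left(-41 + 2^{2}\right)^{2} = \left(-41 + 4\right)^{2} = \left(-37\right)^{2} = 1369$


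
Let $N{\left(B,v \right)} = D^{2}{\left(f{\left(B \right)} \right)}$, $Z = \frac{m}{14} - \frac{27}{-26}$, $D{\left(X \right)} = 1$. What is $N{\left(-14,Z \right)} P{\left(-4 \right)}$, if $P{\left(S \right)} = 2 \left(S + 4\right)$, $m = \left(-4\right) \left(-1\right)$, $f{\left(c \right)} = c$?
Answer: $0$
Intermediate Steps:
$m = 4$
$Z = \frac{241}{182}$ ($Z = \frac{4}{14} - \frac{27}{-26} = 4 \cdot \frac{1}{14} - - \frac{27}{26} = \frac{2}{7} + \frac{27}{26} = \frac{241}{182} \approx 1.3242$)
$N{\left(B,v \right)} = 1$ ($N{\left(B,v \right)} = 1^{2} = 1$)
$P{\left(S \right)} = 8 + 2 S$ ($P{\left(S \right)} = 2 \left(4 + S\right) = 8 + 2 S$)
$N{\left(-14,Z \right)} P{\left(-4 \right)} = 1 \left(8 + 2 \left(-4\right)\right) = 1 \left(8 - 8\right) = 1 \cdot 0 = 0$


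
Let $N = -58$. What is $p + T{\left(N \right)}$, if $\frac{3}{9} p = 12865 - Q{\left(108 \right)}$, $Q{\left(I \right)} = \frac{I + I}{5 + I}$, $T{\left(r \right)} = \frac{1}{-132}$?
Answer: $\frac{575597371}{14916} \approx 38589.0$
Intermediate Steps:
$T{\left(r \right)} = - \frac{1}{132}$
$Q{\left(I \right)} = \frac{2 I}{5 + I}$
$p = \frac{4360587}{113}$ ($p = 3 \left(12865 - 2 \cdot 108 \frac{1}{5 + 108}\right) = 3 \left(12865 - 2 \cdot 108 \cdot \frac{1}{113}\right) = 3 \left(12865 - \frac{216}{113}\right) = 3 \cdot \frac{1453529}{113} = \frac{4360587}{113} \approx 38589.0$)
$p + T{\left(N \right)} = \frac{4360587}{113} - \frac{1}{132} = \frac{575597371}{14916}$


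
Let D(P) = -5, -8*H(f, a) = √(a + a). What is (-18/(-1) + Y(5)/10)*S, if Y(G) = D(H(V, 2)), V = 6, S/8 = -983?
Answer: -137620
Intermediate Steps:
S = -7864 (S = 8*(-983) = -7864)
H(f, a) = -√2*√a/8 (H(f, a) = -√(a + a)/8 = -√2*√a/8)
Y(G) = -5
(-18/(-1) + Y(5)/10)*S = (-18/(-1) - 5/10)*(-7864) = (-18*(-1) - 5*⅒)*(-7864) = (18 - ½)*(-7864) = (35/2)*(-7864) = -137620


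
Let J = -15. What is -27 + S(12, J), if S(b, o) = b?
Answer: -15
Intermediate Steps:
-27 + S(12, J) = -27 + 12 = -15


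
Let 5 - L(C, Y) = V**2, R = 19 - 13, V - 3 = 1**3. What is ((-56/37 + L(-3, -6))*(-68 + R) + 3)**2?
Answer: 830419489/1369 ≈ 6.0659e+5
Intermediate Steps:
V = 4 (V = 3 + 1**3 = 3 + 1 = 4)
R = 6
L(C, Y) = -11 (L(C, Y) = 5 - 1*4**2 = 5 - 1*16 = 5 - 16 = -11)
((-56/37 + L(-3, -6))*(-68 + R) + 3)**2 = ((-56/37 - 11)*(-68 + 6) + 3)**2 = ((-56*1/37 - 11)*(-62) + 3)**2 = ((-56/37 - 11)*(-62) + 3)**2 = (-463/37*(-62) + 3)**2 = (28706/37 + 3)**2 = (28817/37)**2 = 830419489/1369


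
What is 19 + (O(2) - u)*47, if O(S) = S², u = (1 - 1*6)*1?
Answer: 442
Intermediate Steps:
u = -5 (u = (1 - 6)*1 = -5*1 = -5)
19 + (O(2) - u)*47 = 19 + (2² - 1*(-5))*47 = 19 + (4 + 5)*47 = 19 + 9*47 = 19 + 423 = 442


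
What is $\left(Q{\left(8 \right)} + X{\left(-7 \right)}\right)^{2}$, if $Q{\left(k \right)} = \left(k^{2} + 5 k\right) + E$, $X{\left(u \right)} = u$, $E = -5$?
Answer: $8464$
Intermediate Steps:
$Q{\left(k \right)} = -5 + k^{2} + 5 k$ ($Q{\left(k \right)} = \left(k^{2} + 5 k\right) - 5 = -5 + k^{2} + 5 k$)
$\left(Q{\left(8 \right)} + X{\left(-7 \right)}\right)^{2} = \left(\left(-5 + 8^{2} + 5 \cdot 8\right) - 7\right)^{2} = \left(\left(-5 + 64 + 40\right) - 7\right)^{2} = \left(99 - 7\right)^{2} = 92^{2} = 8464$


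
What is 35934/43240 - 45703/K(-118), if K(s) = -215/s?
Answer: -4663672103/185932 ≈ -25083.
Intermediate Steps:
35934/43240 - 45703/K(-118) = 35934/43240 - 45703/((-215/(-118))) = 35934*(1/43240) - 45703/((-215*(-1/118))) = 17967/21620 - 45703/215/118 = 17967/21620 - 45703*118/215 = 17967/21620 - 5392954/215 = -4663672103/185932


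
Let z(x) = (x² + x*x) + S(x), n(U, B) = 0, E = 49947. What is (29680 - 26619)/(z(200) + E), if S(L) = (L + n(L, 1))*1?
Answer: 3061/130147 ≈ 0.023520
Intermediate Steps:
S(L) = L (S(L) = (L + 0)*1 = L*1 = L)
z(x) = x + 2*x² (z(x) = (x² + x*x) + x = (x² + x²) + x = 2*x² + x = x + 2*x²)
(29680 - 26619)/(z(200) + E) = (29680 - 26619)/(200*(1 + 2*200) + 49947) = 3061/(200*(1 + 400) + 49947) = 3061/(200*401 + 49947) = 3061/(80200 + 49947) = 3061/130147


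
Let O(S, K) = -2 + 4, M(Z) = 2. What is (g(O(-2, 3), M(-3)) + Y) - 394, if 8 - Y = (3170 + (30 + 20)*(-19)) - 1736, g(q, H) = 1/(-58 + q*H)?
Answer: -46981/54 ≈ -870.02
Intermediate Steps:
O(S, K) = 2
g(q, H) = 1/(-58 + H*q)
Y = -476 (Y = 8 - ((3170 + (30 + 20)*(-19)) - 1736) = 8 - ((3170 + 50*(-19)) - 1736) = 8 - ((3170 - 950) - 1736) = 8 - (2220 - 1736) = 8 - 1*484 = 8 - 484 = -476)
(g(O(-2, 3), M(-3)) + Y) - 394 = (1/(-58 + 2*2) - 476) - 394 = (1/(-58 + 4) - 476) - 394 = (1/(-54) - 476) - 394 = (-1/54 - 476) - 394 = -25705/54 - 394 = -46981/54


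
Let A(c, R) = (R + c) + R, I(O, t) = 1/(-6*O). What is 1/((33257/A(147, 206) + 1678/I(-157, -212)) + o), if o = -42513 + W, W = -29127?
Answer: 559/843584381 ≈ 6.6265e-7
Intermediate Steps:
o = -71640 (o = -42513 - 29127 = -71640)
I(O, t) = -1/(6*O)
A(c, R) = c + 2*R
1/((33257/A(147, 206) + 1678/I(-157, -212)) + o) = 1/((33257/(147 + 2*206) + 1678/((-1/6/(-157)))) - 71640) = 1/((33257/(147 + 412) + 1678/((-1/6*(-1/157)))) - 71640) = 1/((33257/559 + 1678/(1/942)) - 71640) = 1/((33257*(1/559) + 1678*942) - 71640) = 1/((33257/559 + 1580676) - 71640) = 1/(883631141/559 - 71640) = 1/(843584381/559) = 559/843584381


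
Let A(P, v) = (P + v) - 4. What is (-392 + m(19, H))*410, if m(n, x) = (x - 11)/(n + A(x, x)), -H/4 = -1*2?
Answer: -4983550/31 ≈ -1.6076e+5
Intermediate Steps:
A(P, v) = -4 + P + v
H = 8 (H = -(-4)*2 = -4*(-2) = 8)
m(n, x) = (-11 + x)/(-4 + n + 2*x) (m(n, x) = (x - 11)/(n + (-4 + x + x)) = (-11 + x)/(n + (-4 + 2*x)) = (-11 + x)/(-4 + n + 2*x))
(-392 + m(19, H))*410 = (-392 + (-11 + 8)/(-4 + 19 + 2*8))*410 = (-392 - 3/(-4 + 19 + 16))*410 = (-392 - 3/31)*410 = -12155/31*410 = -4983550/31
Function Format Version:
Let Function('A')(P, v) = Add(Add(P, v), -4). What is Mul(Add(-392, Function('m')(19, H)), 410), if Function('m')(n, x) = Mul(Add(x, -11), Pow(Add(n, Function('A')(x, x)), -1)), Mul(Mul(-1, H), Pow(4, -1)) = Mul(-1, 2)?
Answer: Rational(-4983550, 31) ≈ -1.6076e+5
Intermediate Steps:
Function('A')(P, v) = Add(-4, P, v)
H = 8 (H = Mul(-4, Mul(-1, 2)) = Mul(-4, -2) = 8)
Function('m')(n, x) = Mul(Pow(Add(-4, n, Mul(2, x)), -1), Add(-11, x)) (Function('m')(n, x) = Mul(Add(x, -11), Pow(Add(n, Add(-4, x, x)), -1)) = Mul(Add(-11, x), Pow(Add(n, Add(-4, Mul(2, x))), -1)) = Mul(Add(-11, x), Pow(Add(-4, n, Mul(2, x)), -1)) = Mul(Pow(Add(-4, n, Mul(2, x)), -1), Add(-11, x)))
Mul(Add(-392, Function('m')(19, H)), 410) = Mul(Add(-392, Mul(Pow(Add(-4, 19, Mul(2, 8)), -1), Add(-11, 8))), 410) = Mul(Add(-392, Mul(Pow(Add(-4, 19, 16), -1), -3)), 410) = Mul(Add(-392, Mul(Pow(31, -1), -3)), 410) = Mul(Add(-392, Mul(Rational(1, 31), -3)), 410) = Mul(Add(-392, Rational(-3, 31)), 410) = Mul(Rational(-12155, 31), 410) = Rational(-4983550, 31)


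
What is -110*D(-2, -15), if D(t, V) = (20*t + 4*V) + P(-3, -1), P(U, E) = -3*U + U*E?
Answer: 9680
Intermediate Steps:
P(U, E) = -3*U + E*U
D(t, V) = 12 + 4*V + 20*t (D(t, V) = (20*t + 4*V) - 3*(-3 - 1) = (4*V + 20*t) - 3*(-4) = (4*V + 20*t) + 12 = 12 + 4*V + 20*t)
-110*D(-2, -15) = -110*(12 + 4*(-15) + 20*(-2)) = -110*(12 - 60 - 40) = -110*(-88) = 9680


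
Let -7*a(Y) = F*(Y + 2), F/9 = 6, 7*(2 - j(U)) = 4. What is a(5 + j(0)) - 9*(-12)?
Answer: 2106/49 ≈ 42.980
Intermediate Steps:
j(U) = 10/7 (j(U) = 2 - 1/7*4 = 2 - 4/7 = 10/7)
F = 54 (F = 9*6 = 54)
a(Y) = -108/7 - 54*Y/7 (a(Y) = -54*(Y + 2)/7 = -54*(2 + Y)/7 = -(108 + 54*Y)/7 = -108/7 - 54*Y/7)
a(5 + j(0)) - 9*(-12) = (-108/7 - 54*(5 + 10/7)/7) - 9*(-12) = (-108/7 - 54/7*45/7) + 108 = (-108/7 - 2430/49) + 108 = -3186/49 + 108 = 2106/49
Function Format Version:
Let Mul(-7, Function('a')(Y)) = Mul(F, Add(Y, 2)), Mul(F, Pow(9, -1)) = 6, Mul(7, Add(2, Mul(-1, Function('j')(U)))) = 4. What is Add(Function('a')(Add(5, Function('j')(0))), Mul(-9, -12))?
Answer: Rational(2106, 49) ≈ 42.980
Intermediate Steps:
Function('j')(U) = Rational(10, 7) (Function('j')(U) = Add(2, Mul(Rational(-1, 7), 4)) = Add(2, Rational(-4, 7)) = Rational(10, 7))
F = 54 (F = Mul(9, 6) = 54)
Function('a')(Y) = Add(Rational(-108, 7), Mul(Rational(-54, 7), Y)) (Function('a')(Y) = Mul(Rational(-1, 7), Mul(54, Add(Y, 2))) = Mul(Rational(-1, 7), Mul(54, Add(2, Y))) = Mul(Rational(-1, 7), Add(108, Mul(54, Y))) = Add(Rational(-108, 7), Mul(Rational(-54, 7), Y)))
Add(Function('a')(Add(5, Function('j')(0))), Mul(-9, -12)) = Add(Add(Rational(-108, 7), Mul(Rational(-54, 7), Add(5, Rational(10, 7)))), Mul(-9, -12)) = Add(Add(Rational(-108, 7), Mul(Rational(-54, 7), Rational(45, 7))), 108) = Add(Add(Rational(-108, 7), Rational(-2430, 49)), 108) = Add(Rational(-3186, 49), 108) = Rational(2106, 49)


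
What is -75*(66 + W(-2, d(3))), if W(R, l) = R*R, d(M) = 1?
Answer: -5250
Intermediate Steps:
W(R, l) = R**2
-75*(66 + W(-2, d(3))) = -75*(66 + (-2)**2) = -75*(66 + 4) = -75*70 = -5250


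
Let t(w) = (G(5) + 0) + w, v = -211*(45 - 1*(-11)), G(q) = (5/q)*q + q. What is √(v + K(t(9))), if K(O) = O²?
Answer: I*√11455 ≈ 107.03*I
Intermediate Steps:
G(q) = 5 + q
v = -11816 (v = -211*(45 + 11) = -211*56 = -11816)
t(w) = 10 + w (t(w) = ((5 + 5) + 0) + w = (10 + 0) + w = 10 + w)
√(v + K(t(9))) = √(-11816 + (10 + 9)²) = √(-11816 + 19²) = √(-11816 + 361) = √(-11455) = I*√11455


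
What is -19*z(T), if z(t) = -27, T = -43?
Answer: 513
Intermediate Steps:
-19*z(T) = -19*(-27) = 513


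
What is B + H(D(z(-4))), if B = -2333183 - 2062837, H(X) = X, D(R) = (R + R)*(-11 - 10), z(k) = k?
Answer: -4395852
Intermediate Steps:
D(R) = -42*R (D(R) = (2*R)*(-21) = -42*R)
B = -4396020
B + H(D(z(-4))) = -4396020 - 42*(-4) = -4396020 + 168 = -4395852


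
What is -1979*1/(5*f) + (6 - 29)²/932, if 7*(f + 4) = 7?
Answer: 1852363/13980 ≈ 132.50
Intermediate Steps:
f = -3 (f = -4 + (⅐)*7 = -4 + 1 = -3)
-1979*1/(5*f) + (6 - 29)²/932 = -1979/((-3*5)) + (6 - 29)²/932 = -1979/(-15) + (-23)²*(1/932) = -1979*(-1/15) + 529*(1/932) = 1979/15 + 529/932 = 1852363/13980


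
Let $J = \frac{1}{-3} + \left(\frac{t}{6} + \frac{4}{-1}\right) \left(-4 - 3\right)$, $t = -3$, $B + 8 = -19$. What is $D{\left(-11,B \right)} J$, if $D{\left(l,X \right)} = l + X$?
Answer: $- \frac{3553}{3} \approx -1184.3$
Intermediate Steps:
$B = -27$ ($B = -8 - 19 = -27$)
$D{\left(l,X \right)} = X + l$
$J = \frac{187}{6}$ ($J = \frac{1}{-3} + \left(- \frac{3}{6} + \frac{4}{-1}\right) \left(-4 - 3\right) = - \frac{1}{3} + \left(\left(-3\right) \frac{1}{6} + 4 \left(-1\right)\right) \left(-4 - 3\right) = - \frac{1}{3} + \left(- \frac{1}{2} - 4\right) \left(-7\right) = - \frac{1}{3} - - \frac{63}{2} = - \frac{1}{3} + \frac{63}{2} = \frac{187}{6} \approx 31.167$)
$D{\left(-11,B \right)} J = \left(-27 - 11\right) \frac{187}{6} = \left(-38\right) \frac{187}{6} = - \frac{3553}{3}$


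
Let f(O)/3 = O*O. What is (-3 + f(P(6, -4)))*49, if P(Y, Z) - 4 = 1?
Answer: 3528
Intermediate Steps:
P(Y, Z) = 5 (P(Y, Z) = 4 + 1 = 5)
f(O) = 3*O² (f(O) = 3*(O*O) = 3*O²)
(-3 + f(P(6, -4)))*49 = (-3 + 3*5²)*49 = (-3 + 3*25)*49 = (-3 + 75)*49 = 72*49 = 3528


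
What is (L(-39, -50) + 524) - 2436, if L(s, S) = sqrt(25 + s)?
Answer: -1912 + I*sqrt(14) ≈ -1912.0 + 3.7417*I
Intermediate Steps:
(L(-39, -50) + 524) - 2436 = (sqrt(25 - 39) + 524) - 2436 = (sqrt(-14) + 524) - 2436 = (I*sqrt(14) + 524) - 2436 = (524 + I*sqrt(14)) - 2436 = -1912 + I*sqrt(14)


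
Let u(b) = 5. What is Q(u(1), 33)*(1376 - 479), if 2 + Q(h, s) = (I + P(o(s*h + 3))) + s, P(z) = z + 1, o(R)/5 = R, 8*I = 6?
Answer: 3131427/4 ≈ 7.8286e+5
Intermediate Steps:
I = ¾ (I = (⅛)*6 = ¾ ≈ 0.75000)
o(R) = 5*R
P(z) = 1 + z
Q(h, s) = 59/4 + s + 5*h*s (Q(h, s) = -2 + ((¾ + (1 + 5*(s*h + 3))) + s) = -2 + ((¾ + (1 + 5*(h*s + 3))) + s) = -2 + ((¾ + (1 + 5*(3 + h*s))) + s) = -2 + ((¾ + (1 + (15 + 5*h*s))) + s) = -2 + ((¾ + (16 + 5*h*s)) + s) = -2 + ((67/4 + 5*h*s) + s) = -2 + (67/4 + s + 5*h*s) = 59/4 + s + 5*h*s)
Q(u(1), 33)*(1376 - 479) = (59/4 + 33 + 5*5*33)*(1376 - 479) = (59/4 + 33 + 825)*897 = (3491/4)*897 = 3131427/4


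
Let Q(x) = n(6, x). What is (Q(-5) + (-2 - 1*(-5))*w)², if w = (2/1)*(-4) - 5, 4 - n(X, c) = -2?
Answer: 1089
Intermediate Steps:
n(X, c) = 6 (n(X, c) = 4 - 1*(-2) = 4 + 2 = 6)
Q(x) = 6
w = -13 (w = (2*1)*(-4) - 5 = 2*(-4) - 5 = -8 - 5 = -13)
(Q(-5) + (-2 - 1*(-5))*w)² = (6 + (-2 - 1*(-5))*(-13))² = (6 + (-2 + 5)*(-13))² = (6 + 3*(-13))² = (6 - 39)² = (-33)² = 1089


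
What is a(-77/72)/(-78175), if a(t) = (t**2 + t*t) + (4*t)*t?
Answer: -5929/67543200 ≈ -8.7781e-5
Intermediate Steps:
a(t) = 6*t**2 (a(t) = (t**2 + t**2) + 4*t**2 = 2*t**2 + 4*t**2 = 6*t**2)
a(-77/72)/(-78175) = (6*(-77/72)**2)/(-78175) = (6*(-77*1/72)**2)*(-1/78175) = (6*(-77/72)**2)*(-1/78175) = (6*(5929/5184))*(-1/78175) = (5929/864)*(-1/78175) = -5929/67543200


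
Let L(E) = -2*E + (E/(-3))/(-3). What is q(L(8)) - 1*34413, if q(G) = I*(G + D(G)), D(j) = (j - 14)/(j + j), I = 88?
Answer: -5455676/153 ≈ -35658.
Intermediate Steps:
D(j) = (-14 + j)/(2*j) (D(j) = (-14 + j)/((2*j)) = (-14 + j)*(1/(2*j)) = (-14 + j)/(2*j))
L(E) = -17*E/9 (L(E) = -2*E + (E*(-1/3))*(-1/3) = -2*E - E/3*(-1/3) = -2*E + E/9 = -17*E/9)
q(G) = 88*G + 44*(-14 + G)/G (q(G) = 88*(G + (-14 + G)/(2*G)) = 88*G + 44*(-14 + G)/G)
q(L(8)) - 1*34413 = (44 - 616/((-17/9*8)) + 88*(-17/9*8)) - 1*34413 = (44 - 616/(-136/9) + 88*(-136/9)) - 34413 = (44 - 616*(-9/136) - 11968/9) - 34413 = (44 + 693/17 - 11968/9) - 34413 = -190487/153 - 34413 = -5455676/153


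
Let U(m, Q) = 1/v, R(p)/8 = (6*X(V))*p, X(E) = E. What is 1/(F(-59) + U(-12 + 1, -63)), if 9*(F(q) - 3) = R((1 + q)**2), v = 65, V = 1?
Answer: 195/3499148 ≈ 5.5728e-5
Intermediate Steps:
R(p) = 48*p (R(p) = 8*((6*1)*p) = 8*(6*p) = 48*p)
U(m, Q) = 1/65
F(q) = 3 + 16*(1 + q)**2/3 (F(q) = 3 + (48*(1 + q)**2)/9 = 3 + 16*(1 + q)**2/3)
1/(F(-59) + U(-12 + 1, -63)) = 1/((3 + 16*(1 - 59)**2/3) + 1/65) = 1/((3 + (16/3)*(-58)**2) + 1/65) = 1/((3 + (16/3)*3364) + 1/65) = 1/((3 + 53824/3) + 1/65) = 1/(53833/3 + 1/65) = 1/(3499148/195) = 195/3499148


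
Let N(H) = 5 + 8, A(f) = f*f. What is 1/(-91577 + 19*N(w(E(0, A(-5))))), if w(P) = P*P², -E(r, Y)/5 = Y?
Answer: -1/91330 ≈ -1.0949e-5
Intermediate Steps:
A(f) = f²
E(r, Y) = -5*Y
w(P) = P³
N(H) = 13
1/(-91577 + 19*N(w(E(0, A(-5))))) = 1/(-91577 + 19*13) = 1/(-91577 + 247) = 1/(-91330) = -1/91330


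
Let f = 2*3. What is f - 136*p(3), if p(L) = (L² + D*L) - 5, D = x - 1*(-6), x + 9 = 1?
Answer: 278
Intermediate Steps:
x = -8 (x = -9 + 1 = -8)
f = 6
D = -2 (D = -8 - 1*(-6) = -8 + 6 = -2)
p(L) = -5 + L² - 2*L (p(L) = (L² - 2*L) - 5 = -5 + L² - 2*L)
f - 136*p(3) = 6 - 136*(-5 + 3² - 2*3) = 6 - 136*(-5 + 9 - 6) = 6 - 136*(-2) = 6 + 272 = 278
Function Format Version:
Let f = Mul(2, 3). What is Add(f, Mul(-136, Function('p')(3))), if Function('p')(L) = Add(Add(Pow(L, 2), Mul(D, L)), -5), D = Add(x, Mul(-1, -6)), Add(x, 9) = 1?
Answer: 278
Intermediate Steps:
x = -8 (x = Add(-9, 1) = -8)
f = 6
D = -2 (D = Add(-8, Mul(-1, -6)) = Add(-8, 6) = -2)
Function('p')(L) = Add(-5, Pow(L, 2), Mul(-2, L)) (Function('p')(L) = Add(Add(Pow(L, 2), Mul(-2, L)), -5) = Add(-5, Pow(L, 2), Mul(-2, L)))
Add(f, Mul(-136, Function('p')(3))) = Add(6, Mul(-136, Add(-5, Pow(3, 2), Mul(-2, 3)))) = Add(6, Mul(-136, Add(-5, 9, -6))) = Add(6, Mul(-136, -2)) = Add(6, 272) = 278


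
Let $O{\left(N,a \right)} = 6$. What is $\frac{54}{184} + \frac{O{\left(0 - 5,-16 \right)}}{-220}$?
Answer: $\frac{1347}{5060} \approx 0.26621$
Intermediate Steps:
$\frac{54}{184} + \frac{O{\left(0 - 5,-16 \right)}}{-220} = \frac{54}{184} + \frac{6}{-220} = 54 \cdot \frac{1}{184} + 6 \left(- \frac{1}{220}\right) = \frac{27}{92} - \frac{3}{110} = \frac{1347}{5060}$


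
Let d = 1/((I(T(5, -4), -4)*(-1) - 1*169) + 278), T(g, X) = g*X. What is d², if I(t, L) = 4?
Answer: 1/11025 ≈ 9.0703e-5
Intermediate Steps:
T(g, X) = X*g
d = 1/105 (d = 1/((4*(-1) - 1*169) + 278) = 1/((-4 - 169) + 278) = 1/(-173 + 278) = 1/105 ≈ 0.0095238)
d² = (1/105)² = 1/11025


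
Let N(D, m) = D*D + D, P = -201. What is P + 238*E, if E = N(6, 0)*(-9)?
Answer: -90165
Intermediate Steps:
N(D, m) = D + D² (N(D, m) = D² + D = D + D²)
E = -378 (E = (6*(1 + 6))*(-9) = (6*7)*(-9) = 42*(-9) = -378)
P + 238*E = -201 + 238*(-378) = -201 - 89964 = -90165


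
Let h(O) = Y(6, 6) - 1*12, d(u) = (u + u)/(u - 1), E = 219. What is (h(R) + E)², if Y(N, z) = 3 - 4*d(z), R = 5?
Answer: 1004004/25 ≈ 40160.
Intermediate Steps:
d(u) = 2*u/(-1 + u) (d(u) = (2*u)/(-1 + u) = 2*u/(-1 + u))
Y(N, z) = 3 - 8*z/(-1 + z)
h(O) = -93/5 (h(O) = (-3 - 5*6)/(-1 + 6) - 1*12 = (-3 - 30)/5 - 12 = (⅕)*(-33) - 12 = -33/5 - 12 = -93/5)
(h(R) + E)² = (-93/5 + 219)² = (1002/5)² = 1004004/25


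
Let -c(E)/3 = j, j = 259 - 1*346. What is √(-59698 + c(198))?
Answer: 7*I*√1213 ≈ 243.8*I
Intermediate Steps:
j = -87 (j = 259 - 346 = -87)
c(E) = 261 (c(E) = -3*(-87) = 261)
√(-59698 + c(198)) = √(-59698 + 261) = √(-59437) = 7*I*√1213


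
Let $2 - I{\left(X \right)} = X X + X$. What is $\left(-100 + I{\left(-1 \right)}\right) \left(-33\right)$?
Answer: $3234$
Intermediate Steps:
$I{\left(X \right)} = 2 - X - X^{2}$ ($I{\left(X \right)} = 2 - \left(X X + X\right) = 2 - \left(X^{2} + X\right) = 2 - \left(X + X^{2}\right) = 2 - X - X^{2}$)
$\left(-100 + I{\left(-1 \right)}\right) \left(-33\right) = \left(-100 - -2\right) \left(-33\right) = \left(-100 + \left(2 + 1 - 1\right)\right) \left(-33\right) = \left(-100 + 2\right) \left(-33\right) = \left(-98\right) \left(-33\right) = 3234$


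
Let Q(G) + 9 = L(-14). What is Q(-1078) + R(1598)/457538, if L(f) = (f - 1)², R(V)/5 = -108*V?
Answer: 2881332/13457 ≈ 214.11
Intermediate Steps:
R(V) = -540*V (R(V) = 5*(-108*V) = -540*V)
L(f) = (-1 + f)²
Q(G) = 216 (Q(G) = -9 + (-1 - 14)² = -9 + (-15)² = -9 + 225 = 216)
Q(-1078) + R(1598)/457538 = 216 - 540*1598/457538 = 216 - 862920*1/457538 = 216 - 25380/13457 = 2881332/13457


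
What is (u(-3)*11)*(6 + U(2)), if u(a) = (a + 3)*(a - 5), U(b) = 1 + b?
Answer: 0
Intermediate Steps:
u(a) = (-5 + a)*(3 + a) (u(a) = (3 + a)*(-5 + a) = (-5 + a)*(3 + a))
(u(-3)*11)*(6 + U(2)) = ((-15 + (-3)**2 - 2*(-3))*11)*(6 + (1 + 2)) = ((-15 + 9 + 6)*11)*(6 + 3) = (0*11)*9 = 0*9 = 0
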